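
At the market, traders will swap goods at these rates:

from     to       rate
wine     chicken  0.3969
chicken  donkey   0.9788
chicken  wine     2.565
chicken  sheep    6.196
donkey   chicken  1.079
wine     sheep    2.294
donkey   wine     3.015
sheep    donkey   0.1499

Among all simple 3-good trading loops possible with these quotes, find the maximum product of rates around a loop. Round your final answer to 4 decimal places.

donkey→wine→chicken→donkey: 3.015 × 0.3969 × 0.9788 = 1.17128
donkey→wine→sheep→donkey: 3.015 × 2.294 × 0.1499 = 1.03677
donkey→chicken→sheep→donkey: 1.079 × 6.196 × 0.1499 = 1.00215
Maximum is donkey→wine→chicken→donkey at 1.1713; arbitrage exists.

1.1713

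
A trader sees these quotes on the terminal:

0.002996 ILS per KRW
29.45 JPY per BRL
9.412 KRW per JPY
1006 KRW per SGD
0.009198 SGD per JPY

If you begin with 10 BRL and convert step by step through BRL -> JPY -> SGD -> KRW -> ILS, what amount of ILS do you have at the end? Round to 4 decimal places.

10 BRL × 29.45 = 294.5 JPY
294.5 JPY × 0.009198 = 2.708811 SGD
2.708811 SGD × 1006 = 2725.063866 KRW
2725.063866 KRW × 0.002996 = 8.164291342536 ILS

8.1643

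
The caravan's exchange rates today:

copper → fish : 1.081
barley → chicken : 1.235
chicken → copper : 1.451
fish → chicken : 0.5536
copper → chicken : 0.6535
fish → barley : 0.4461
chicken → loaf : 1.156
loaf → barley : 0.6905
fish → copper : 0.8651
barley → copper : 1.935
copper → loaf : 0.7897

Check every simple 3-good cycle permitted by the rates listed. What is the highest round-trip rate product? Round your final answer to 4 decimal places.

1.0551

loaf→barley→copper→loaf: 0.6905 × 1.935 × 0.7897 = 1.05513
loaf→barley→chicken→loaf: 0.6905 × 1.235 × 1.156 = 0.98580
copper→fish→barley→copper: 1.081 × 0.4461 × 1.935 = 0.93312
chicken→copper→fish→chicken: 1.451 × 1.081 × 0.5536 = 0.86834
Maximum is loaf→barley→copper→loaf at 1.0551; arbitrage exists.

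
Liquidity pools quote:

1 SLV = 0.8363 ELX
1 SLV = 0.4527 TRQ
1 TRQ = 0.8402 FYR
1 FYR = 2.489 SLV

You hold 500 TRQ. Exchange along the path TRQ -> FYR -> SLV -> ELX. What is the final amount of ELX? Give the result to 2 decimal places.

874.46

500 TRQ × 0.8402 = 420.1 FYR
420.1 FYR × 2.489 = 1045.6289 SLV
1045.6289 SLV × 0.8363 = 874.45944907 ELX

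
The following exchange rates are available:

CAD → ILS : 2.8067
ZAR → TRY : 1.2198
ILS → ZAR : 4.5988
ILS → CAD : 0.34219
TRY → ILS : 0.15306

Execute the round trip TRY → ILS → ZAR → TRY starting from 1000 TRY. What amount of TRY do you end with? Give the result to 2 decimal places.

858.61

1000 TRY × 0.15306 = 153.06 ILS
153.06 ILS × 4.5988 = 703.892328 ZAR
703.892328 ZAR × 1.2198 = 858.6078616944 TRY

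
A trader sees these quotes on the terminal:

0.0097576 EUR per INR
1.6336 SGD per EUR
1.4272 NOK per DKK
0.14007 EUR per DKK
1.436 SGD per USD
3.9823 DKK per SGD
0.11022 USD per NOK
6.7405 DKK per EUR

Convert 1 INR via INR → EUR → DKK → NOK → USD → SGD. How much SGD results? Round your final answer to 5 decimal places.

0.01486

1 INR × 0.0097576 = 0.0097576 EUR
0.0097576 EUR × 6.7405 = 0.0657711028 DKK
0.0657711028 DKK × 1.4272 = 0.09386851791616 NOK
0.09386851791616 NOK × 0.11022 = 0.0103461880447191552 USD
0.0103461880447191552 USD × 1.436 = 0.0148571260322167068672 SGD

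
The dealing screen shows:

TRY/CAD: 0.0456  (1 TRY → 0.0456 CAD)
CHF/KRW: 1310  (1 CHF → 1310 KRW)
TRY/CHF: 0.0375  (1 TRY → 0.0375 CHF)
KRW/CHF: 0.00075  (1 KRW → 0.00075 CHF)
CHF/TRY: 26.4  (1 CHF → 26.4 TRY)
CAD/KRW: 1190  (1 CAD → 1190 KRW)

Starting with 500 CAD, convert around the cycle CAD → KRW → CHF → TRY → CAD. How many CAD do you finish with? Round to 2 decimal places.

500 CAD × 1190 = 595000 KRW
595000 KRW × 0.00075 = 446.25 CHF
446.25 CHF × 26.4 = 11781 TRY
11781 TRY × 0.0456 = 537.2136 CAD

537.21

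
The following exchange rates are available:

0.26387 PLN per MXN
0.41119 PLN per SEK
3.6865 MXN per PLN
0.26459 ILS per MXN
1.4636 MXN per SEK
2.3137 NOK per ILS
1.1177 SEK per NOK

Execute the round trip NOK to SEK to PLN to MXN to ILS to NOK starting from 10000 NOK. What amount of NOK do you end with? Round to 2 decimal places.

10372.00

10000 NOK × 1.1177 = 11177 SEK
11177 SEK × 0.41119 = 4595.87063 PLN
4595.87063 PLN × 3.6865 = 16942.677077495 MXN
16942.677077495 MXN × 0.26459 = 4482.86292793440205 ILS
4482.86292793440205 ILS × 2.3137 = 10371.999956361826023085 NOK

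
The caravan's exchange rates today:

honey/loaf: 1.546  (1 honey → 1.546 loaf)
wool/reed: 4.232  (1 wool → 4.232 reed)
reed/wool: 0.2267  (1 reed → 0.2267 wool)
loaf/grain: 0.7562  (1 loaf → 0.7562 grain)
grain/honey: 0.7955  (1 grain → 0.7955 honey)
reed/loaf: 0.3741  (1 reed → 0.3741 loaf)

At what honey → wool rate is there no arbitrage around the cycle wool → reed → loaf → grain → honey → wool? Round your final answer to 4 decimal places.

1.0500

Known legs of the cycle: 4.232 × 0.3741 × 0.7562 × 0.7955 = 0.95237990701752
For no arbitrage the full-cycle product must be 1, so the missing rate is 1 / 0.95237990701752 ≈ 1.050001.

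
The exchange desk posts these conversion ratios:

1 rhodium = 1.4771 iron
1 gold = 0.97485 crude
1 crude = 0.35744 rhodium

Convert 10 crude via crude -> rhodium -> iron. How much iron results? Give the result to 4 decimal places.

10 crude × 0.35744 = 3.5744 rhodium
3.5744 rhodium × 1.4771 = 5.27974624 iron

5.2797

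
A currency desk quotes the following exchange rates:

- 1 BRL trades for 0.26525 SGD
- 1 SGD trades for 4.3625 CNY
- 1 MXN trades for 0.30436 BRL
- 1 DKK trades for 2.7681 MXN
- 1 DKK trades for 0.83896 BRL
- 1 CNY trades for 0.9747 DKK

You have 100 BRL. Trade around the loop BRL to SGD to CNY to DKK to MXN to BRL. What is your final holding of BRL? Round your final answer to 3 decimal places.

95.024

100 BRL × 0.26525 = 26.525 SGD
26.525 SGD × 4.3625 = 115.7153125 CNY
115.7153125 CNY × 0.9747 = 112.78771509375 DKK
112.78771509375 DKK × 2.7681 = 312.207674151009375 MXN
312.207674151009375 MXN × 0.30436 = 95.023527704601213375 BRL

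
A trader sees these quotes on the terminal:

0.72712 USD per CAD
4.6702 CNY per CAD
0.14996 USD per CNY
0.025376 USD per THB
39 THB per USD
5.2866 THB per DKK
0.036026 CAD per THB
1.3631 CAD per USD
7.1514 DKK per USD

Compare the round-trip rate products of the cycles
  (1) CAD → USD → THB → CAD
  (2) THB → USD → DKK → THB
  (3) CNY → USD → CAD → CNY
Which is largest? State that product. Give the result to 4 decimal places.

(1) 0.72712 × 39 × 0.036026 = 1.02161
(2) 0.025376 × 7.1514 × 5.2866 = 0.95938
(3) 0.14996 × 1.3631 × 4.6702 = 0.95464
Highest is cycle (1) at 1.0216 (>1, arbitrage).

1.0216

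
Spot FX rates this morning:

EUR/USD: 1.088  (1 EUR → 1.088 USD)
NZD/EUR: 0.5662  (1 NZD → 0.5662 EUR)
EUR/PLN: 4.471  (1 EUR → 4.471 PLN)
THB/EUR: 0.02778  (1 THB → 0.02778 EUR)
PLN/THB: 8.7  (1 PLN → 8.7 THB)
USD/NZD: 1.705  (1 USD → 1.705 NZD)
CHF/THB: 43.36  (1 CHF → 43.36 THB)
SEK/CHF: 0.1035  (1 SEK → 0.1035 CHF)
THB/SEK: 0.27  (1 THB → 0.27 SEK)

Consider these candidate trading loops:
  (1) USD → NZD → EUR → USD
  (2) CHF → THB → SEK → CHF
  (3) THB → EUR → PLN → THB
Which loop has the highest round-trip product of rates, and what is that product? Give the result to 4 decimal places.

1.2117

(1) 1.705 × 0.5662 × 1.088 = 1.05032
(2) 43.36 × 0.27 × 0.1035 = 1.21170
(3) 0.02778 × 4.471 × 8.7 = 1.08058
Highest is cycle (2) at 1.2117 (>1, arbitrage).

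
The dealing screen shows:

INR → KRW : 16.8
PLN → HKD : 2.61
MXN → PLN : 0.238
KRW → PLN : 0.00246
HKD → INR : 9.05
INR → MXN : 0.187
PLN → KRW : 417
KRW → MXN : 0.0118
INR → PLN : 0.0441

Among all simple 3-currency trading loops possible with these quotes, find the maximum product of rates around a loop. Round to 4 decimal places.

1.1711

MXN→PLN→KRW→MXN: 0.238 × 417 × 0.0118 = 1.17110
INR→PLN→HKD→INR: 0.0441 × 2.61 × 9.05 = 1.04166
Maximum is MXN→PLN→KRW→MXN at 1.1711; arbitrage exists.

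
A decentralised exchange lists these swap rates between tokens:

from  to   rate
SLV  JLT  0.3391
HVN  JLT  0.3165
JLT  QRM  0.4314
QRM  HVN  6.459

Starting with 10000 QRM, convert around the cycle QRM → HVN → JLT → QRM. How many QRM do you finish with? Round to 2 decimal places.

8819.00

10000 QRM × 6.459 = 64590 HVN
64590 HVN × 0.3165 = 20442.735 JLT
20442.735 JLT × 0.4314 = 8818.995879 QRM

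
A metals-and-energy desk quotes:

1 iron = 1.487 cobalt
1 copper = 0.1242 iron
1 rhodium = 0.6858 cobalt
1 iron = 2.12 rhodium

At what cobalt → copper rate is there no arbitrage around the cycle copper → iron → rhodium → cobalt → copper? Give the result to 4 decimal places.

5.5379

Known legs of the cycle: 0.1242 × 2.12 × 0.6858 = 0.1805738832
For no arbitrage the full-cycle product must be 1, so the missing rate is 1 / 0.1805738832 ≈ 5.537899.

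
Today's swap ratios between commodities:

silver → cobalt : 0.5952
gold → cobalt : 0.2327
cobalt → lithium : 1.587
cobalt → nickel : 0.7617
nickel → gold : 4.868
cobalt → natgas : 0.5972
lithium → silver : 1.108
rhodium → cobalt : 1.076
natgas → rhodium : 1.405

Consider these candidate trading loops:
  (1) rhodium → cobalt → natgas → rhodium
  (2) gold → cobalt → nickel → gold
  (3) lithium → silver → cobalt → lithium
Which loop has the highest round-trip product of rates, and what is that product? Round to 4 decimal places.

(1) 1.076 × 0.5972 × 1.405 = 0.90284
(2) 0.2327 × 0.7617 × 4.868 = 0.86284
(3) 1.108 × 0.5952 × 1.587 = 1.04660
Highest is cycle (3) at 1.0466 (>1, arbitrage).

1.0466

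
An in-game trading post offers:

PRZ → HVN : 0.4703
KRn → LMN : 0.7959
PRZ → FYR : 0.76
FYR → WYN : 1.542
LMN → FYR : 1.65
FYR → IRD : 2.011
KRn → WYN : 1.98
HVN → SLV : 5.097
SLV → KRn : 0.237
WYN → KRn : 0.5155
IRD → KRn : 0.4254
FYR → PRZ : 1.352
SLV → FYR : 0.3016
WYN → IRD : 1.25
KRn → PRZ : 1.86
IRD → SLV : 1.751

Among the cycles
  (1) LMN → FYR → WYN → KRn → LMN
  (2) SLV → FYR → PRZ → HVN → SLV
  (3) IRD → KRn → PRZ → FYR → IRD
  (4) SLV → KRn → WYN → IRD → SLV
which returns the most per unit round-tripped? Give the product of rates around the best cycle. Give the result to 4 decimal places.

(1) 1.65 × 1.542 × 0.5155 × 0.7959 = 1.04389
(2) 0.3016 × 1.352 × 0.4703 × 5.097 = 0.97746
(3) 0.4254 × 1.86 × 0.76 × 2.011 = 1.20931
(4) 0.237 × 1.98 × 1.25 × 1.751 = 1.02709
Highest is cycle (3) at 1.2093 (>1, arbitrage).

1.2093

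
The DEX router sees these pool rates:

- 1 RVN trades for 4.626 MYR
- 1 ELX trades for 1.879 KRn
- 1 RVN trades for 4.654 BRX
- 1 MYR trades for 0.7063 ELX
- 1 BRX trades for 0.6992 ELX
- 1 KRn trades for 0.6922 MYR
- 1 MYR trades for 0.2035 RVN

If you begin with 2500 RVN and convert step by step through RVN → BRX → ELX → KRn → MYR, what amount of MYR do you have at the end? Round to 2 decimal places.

10580.99

2500 RVN × 4.654 = 11635 BRX
11635 BRX × 0.6992 = 8135.192 ELX
8135.192 ELX × 1.879 = 15286.025768 KRn
15286.025768 KRn × 0.6922 = 10580.9870366096 MYR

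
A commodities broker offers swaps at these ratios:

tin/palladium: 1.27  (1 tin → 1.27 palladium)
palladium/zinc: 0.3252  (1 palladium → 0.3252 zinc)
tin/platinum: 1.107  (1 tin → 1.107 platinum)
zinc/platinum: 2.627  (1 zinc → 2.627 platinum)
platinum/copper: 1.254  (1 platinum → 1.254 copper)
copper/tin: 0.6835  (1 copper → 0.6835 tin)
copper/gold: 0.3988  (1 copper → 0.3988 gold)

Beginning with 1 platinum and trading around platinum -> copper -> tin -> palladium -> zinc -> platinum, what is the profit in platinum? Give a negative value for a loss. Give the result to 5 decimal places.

1 platinum × 1.254 = 1.254 copper
1.254 copper × 0.6835 = 0.857109 tin
0.857109 tin × 1.27 = 1.08852843 palladium
1.08852843 palladium × 0.3252 = 0.353989445436 zinc
0.353989445436 zinc × 2.627 = 0.929930273160372 platinum
Net change: 0.929930273160372 − 1 = -0.070069726839628 platinum

-0.07007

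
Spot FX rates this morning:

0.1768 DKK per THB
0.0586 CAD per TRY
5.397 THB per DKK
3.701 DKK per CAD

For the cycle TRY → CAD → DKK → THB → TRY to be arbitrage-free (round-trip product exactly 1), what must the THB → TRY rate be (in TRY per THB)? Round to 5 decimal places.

Known legs of the cycle: 0.0586 × 3.701 × 5.397 = 1.1704938042
For no arbitrage the full-cycle product must be 1, so the missing rate is 1 / 1.1704938042 ≈ 0.8543403.

0.85434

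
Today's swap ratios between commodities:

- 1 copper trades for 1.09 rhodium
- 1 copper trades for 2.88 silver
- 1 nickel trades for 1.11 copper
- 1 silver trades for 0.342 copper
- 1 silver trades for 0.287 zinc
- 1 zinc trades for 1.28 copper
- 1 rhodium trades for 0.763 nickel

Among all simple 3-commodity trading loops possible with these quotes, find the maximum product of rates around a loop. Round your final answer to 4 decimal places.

copper→silver→zinc→copper: 2.88 × 0.287 × 1.28 = 1.05800
copper→rhodium→nickel→copper: 1.09 × 0.763 × 1.11 = 0.92315
Maximum is copper→silver→zinc→copper at 1.0580; arbitrage exists.

1.0580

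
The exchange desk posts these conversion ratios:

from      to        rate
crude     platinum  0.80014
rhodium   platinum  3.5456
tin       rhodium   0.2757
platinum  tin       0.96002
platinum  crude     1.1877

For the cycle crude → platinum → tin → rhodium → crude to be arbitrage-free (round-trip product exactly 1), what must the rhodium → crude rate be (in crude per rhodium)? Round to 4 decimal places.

4.7219

Known legs of the cycle: 0.80014 × 0.96002 × 0.2757 = 0.21177906605196
For no arbitrage the full-cycle product must be 1, so the missing rate is 1 / 0.21177906605196 ≈ 4.721902.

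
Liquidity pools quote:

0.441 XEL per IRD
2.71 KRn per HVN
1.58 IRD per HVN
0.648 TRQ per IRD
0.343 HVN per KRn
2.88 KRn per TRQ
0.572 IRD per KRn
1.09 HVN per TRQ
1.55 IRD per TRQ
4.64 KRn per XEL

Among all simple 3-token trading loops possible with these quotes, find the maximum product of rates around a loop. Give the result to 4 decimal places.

KRn→IRD→XEL→KRn: 0.572 × 0.441 × 4.64 = 1.17045
HVN→IRD→TRQ→HVN: 1.58 × 0.648 × 1.09 = 1.11599
KRn→IRD→TRQ→KRn: 0.572 × 0.648 × 2.88 = 1.06749
Maximum is KRn→IRD→XEL→KRn at 1.1704; arbitrage exists.

1.1704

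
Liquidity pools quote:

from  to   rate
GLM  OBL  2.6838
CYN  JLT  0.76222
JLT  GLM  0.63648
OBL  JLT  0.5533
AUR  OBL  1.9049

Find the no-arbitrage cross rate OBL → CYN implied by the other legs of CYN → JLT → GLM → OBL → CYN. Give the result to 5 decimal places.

Known legs of the cycle: 0.76222 × 0.63648 × 2.6838 = 1.30201278899328
For no arbitrage the full-cycle product must be 1, so the missing rate is 1 / 1.30201278899328 ≈ 0.7680416.

0.76804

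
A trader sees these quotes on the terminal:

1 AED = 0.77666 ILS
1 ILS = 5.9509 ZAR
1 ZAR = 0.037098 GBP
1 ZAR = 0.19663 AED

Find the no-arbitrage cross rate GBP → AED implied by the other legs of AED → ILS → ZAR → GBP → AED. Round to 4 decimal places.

5.8322

Known legs of the cycle: 0.77666 × 5.9509 × 0.037098 = 0.171460500725412
For no arbitrage the full-cycle product must be 1, so the missing rate is 1 / 0.171460500725412 ≈ 5.832247.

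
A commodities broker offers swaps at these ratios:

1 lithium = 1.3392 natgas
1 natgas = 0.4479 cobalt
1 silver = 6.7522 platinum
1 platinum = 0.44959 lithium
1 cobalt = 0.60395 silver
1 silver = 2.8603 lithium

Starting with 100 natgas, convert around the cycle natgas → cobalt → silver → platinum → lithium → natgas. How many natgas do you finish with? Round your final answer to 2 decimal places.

100 natgas × 0.4479 = 44.79 cobalt
44.79 cobalt × 0.60395 = 27.0509205 silver
27.0509205 silver × 6.7522 = 182.6532254001 platinum
182.6532254001 platinum × 0.44959 = 82.119063607630959 lithium
82.119063607630959 lithium × 1.3392 = 109.9738499833393802928 natgas

109.97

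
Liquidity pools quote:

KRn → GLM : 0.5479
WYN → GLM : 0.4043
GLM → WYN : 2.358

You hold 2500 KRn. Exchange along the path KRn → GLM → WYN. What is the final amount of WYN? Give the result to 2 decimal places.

2500 KRn × 0.5479 = 1369.75 GLM
1369.75 GLM × 2.358 = 3229.8705 WYN

3229.87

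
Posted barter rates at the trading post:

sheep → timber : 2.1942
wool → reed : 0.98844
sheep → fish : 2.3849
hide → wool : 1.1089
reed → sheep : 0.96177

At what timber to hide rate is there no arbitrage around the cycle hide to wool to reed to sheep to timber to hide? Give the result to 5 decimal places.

Known legs of the cycle: 1.1089 × 0.98844 × 0.96177 × 2.1942 = 2.313077224835079144
For no arbitrage the full-cycle product must be 1, so the missing rate is 1 / 2.313077224835079144 ≈ 0.4323245.

0.43232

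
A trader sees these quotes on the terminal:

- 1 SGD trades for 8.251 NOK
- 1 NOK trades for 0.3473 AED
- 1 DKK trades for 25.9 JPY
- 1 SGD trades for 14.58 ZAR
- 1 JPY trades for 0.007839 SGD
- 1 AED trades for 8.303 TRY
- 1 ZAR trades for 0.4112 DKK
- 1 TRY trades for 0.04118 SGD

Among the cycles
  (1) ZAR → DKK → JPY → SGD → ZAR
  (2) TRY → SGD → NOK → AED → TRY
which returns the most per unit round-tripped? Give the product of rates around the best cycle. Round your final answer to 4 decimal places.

1.2172

(1) 0.4112 × 25.9 × 0.007839 × 14.58 = 1.21723
(2) 0.04118 × 8.251 × 0.3473 × 8.303 = 0.97979
Highest is cycle (1) at 1.2172 (>1, arbitrage).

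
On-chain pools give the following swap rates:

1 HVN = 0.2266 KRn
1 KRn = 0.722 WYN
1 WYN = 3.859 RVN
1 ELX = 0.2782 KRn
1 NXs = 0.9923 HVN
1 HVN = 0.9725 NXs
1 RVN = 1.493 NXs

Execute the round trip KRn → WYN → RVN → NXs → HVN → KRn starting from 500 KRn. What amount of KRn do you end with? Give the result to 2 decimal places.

467.68

500 KRn × 0.722 = 361 WYN
361 WYN × 3.859 = 1393.099 RVN
1393.099 RVN × 1.493 = 2079.896807 NXs
2079.896807 NXs × 0.9923 = 2063.8816015861 HVN
2063.8816015861 HVN × 0.2266 = 467.67557091941026 KRn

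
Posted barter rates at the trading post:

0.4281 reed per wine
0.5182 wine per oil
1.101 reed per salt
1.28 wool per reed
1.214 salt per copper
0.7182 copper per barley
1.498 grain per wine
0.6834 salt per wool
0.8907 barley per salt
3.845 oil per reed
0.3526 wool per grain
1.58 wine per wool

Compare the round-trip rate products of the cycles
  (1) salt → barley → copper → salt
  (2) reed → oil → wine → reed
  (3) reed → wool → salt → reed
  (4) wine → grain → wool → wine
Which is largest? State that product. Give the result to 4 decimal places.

(1) 0.8907 × 0.7182 × 1.214 = 0.77660
(2) 3.845 × 0.5182 × 0.4281 = 0.85298
(3) 1.28 × 0.6834 × 1.101 = 0.96310
(4) 1.498 × 0.3526 × 1.58 = 0.83455
Highest is cycle (3) at 0.9631 (≤1, no arbitrage).

0.9631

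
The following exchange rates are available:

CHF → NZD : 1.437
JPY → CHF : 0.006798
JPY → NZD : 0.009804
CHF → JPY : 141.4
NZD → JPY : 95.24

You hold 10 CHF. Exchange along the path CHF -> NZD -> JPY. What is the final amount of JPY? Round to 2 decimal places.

1368.60

10 CHF × 1.437 = 14.37 NZD
14.37 NZD × 95.24 = 1368.5988 JPY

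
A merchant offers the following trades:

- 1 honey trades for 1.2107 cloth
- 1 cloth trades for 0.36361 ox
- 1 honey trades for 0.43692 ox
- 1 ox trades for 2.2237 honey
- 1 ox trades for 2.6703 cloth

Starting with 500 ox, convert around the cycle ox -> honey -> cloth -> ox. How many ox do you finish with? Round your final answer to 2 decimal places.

500 ox × 2.2237 = 1111.85 honey
1111.85 honey × 1.2107 = 1346.116795 cloth
1346.116795 cloth × 0.36361 = 489.46152782995 ox

489.46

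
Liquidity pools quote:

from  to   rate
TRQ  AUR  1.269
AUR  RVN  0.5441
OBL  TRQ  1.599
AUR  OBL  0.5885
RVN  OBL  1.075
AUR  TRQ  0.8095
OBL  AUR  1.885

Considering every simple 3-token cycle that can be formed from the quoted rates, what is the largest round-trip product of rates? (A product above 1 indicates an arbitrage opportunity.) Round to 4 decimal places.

1.1941

TRQ→AUR→OBL→TRQ: 1.269 × 0.5885 × 1.599 = 1.19414
RVN→OBL→AUR→RVN: 1.075 × 1.885 × 0.5441 = 1.10255
Maximum is TRQ→AUR→OBL→TRQ at 1.1941; arbitrage exists.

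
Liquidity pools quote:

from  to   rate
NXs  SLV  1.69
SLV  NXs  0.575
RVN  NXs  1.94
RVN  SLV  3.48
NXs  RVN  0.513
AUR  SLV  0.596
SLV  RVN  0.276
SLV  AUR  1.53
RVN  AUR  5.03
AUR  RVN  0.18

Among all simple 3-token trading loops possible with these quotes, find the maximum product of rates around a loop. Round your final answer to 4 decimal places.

RVN→SLV→NXs→RVN: 3.48 × 0.575 × 0.513 = 1.02651
AUR→RVN→SLV→AUR: 0.18 × 3.48 × 1.53 = 0.95839
RVN→NXs→SLV→RVN: 1.94 × 1.69 × 0.276 = 0.90489
AUR→SLV→RVN→AUR: 0.596 × 0.276 × 5.03 = 0.82741
Maximum is RVN→SLV→NXs→RVN at 1.0265; arbitrage exists.

1.0265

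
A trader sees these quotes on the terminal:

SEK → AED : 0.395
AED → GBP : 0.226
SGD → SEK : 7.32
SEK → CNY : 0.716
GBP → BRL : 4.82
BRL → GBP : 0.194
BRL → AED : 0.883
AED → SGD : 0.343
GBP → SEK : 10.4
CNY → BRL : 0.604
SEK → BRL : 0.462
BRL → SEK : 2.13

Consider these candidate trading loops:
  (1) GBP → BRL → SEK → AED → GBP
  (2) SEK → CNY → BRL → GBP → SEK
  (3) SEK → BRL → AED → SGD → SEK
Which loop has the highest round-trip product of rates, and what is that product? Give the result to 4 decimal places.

(1) 4.82 × 2.13 × 0.395 × 0.226 = 0.91650
(2) 0.716 × 0.604 × 0.194 × 10.4 = 0.87254
(3) 0.462 × 0.883 × 0.343 × 7.32 = 1.02425
Highest is cycle (3) at 1.0243 (>1, arbitrage).

1.0243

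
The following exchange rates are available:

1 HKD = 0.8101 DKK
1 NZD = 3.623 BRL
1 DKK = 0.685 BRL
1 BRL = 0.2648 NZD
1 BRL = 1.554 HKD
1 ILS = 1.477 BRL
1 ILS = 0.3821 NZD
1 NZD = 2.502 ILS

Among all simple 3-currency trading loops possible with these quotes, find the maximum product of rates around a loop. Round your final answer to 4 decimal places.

0.9786

NZD→ILS→BRL→NZD: 2.502 × 1.477 × 0.2648 = 0.97856
DKK→BRL→HKD→DKK: 0.685 × 1.554 × 0.8101 = 0.86234
Maximum is NZD→ILS→BRL→NZD at 0.9786; no arbitrage — every cycle loses value.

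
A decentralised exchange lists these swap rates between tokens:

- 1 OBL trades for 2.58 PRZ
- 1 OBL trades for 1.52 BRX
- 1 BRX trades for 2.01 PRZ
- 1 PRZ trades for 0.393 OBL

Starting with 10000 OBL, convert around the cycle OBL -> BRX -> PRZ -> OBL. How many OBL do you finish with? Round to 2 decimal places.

10000 OBL × 1.52 = 15200 BRX
15200 BRX × 2.01 = 30552 PRZ
30552 PRZ × 0.393 = 12006.936 OBL

12006.94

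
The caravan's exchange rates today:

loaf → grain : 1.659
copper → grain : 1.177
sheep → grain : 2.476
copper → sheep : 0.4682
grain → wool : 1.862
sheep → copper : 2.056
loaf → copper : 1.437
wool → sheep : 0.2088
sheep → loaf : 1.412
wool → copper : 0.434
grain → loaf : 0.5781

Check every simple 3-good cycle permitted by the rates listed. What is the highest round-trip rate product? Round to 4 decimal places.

0.9778

grain→loaf→copper→grain: 0.5781 × 1.437 × 1.177 = 0.97777
grain→wool→sheep→grain: 1.862 × 0.2088 × 2.476 = 0.96263
grain→wool→copper→grain: 1.862 × 0.434 × 1.177 = 0.95114
sheep→loaf→copper→sheep: 1.412 × 1.437 × 0.4682 = 0.95000
Maximum is grain→loaf→copper→grain at 0.9778; no arbitrage — every cycle loses value.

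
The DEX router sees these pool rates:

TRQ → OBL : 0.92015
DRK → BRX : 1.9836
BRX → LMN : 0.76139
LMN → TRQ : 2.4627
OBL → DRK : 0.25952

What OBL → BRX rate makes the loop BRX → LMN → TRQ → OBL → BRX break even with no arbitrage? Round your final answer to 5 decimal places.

0.57959

Known legs of the cycle: 0.76139 × 2.4627 × 0.92015 = 1.72535040203295
For no arbitrage the full-cycle product must be 1, so the missing rate is 1 / 1.72535040203295 ≈ 0.5795924.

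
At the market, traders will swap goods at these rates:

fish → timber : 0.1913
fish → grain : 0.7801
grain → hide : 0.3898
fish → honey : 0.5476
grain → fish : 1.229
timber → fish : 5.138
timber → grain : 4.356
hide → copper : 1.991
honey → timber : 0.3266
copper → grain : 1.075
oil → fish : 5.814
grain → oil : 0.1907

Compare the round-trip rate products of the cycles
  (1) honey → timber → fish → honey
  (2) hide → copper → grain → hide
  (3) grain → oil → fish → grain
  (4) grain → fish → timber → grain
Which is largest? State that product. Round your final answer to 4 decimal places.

(1) 0.3266 × 5.138 × 0.5476 = 0.91891
(2) 1.991 × 1.075 × 0.3898 = 0.83430
(3) 0.1907 × 5.814 × 0.7801 = 0.86492
(4) 1.229 × 0.1913 × 4.356 = 1.02413
Highest is cycle (4) at 1.0241 (>1, arbitrage).

1.0241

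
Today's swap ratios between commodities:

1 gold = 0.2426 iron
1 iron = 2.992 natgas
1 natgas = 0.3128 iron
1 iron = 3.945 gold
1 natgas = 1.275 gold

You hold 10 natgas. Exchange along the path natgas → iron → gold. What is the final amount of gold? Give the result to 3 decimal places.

10 natgas × 0.3128 = 3.128 iron
3.128 iron × 3.945 = 12.33996 gold

12.340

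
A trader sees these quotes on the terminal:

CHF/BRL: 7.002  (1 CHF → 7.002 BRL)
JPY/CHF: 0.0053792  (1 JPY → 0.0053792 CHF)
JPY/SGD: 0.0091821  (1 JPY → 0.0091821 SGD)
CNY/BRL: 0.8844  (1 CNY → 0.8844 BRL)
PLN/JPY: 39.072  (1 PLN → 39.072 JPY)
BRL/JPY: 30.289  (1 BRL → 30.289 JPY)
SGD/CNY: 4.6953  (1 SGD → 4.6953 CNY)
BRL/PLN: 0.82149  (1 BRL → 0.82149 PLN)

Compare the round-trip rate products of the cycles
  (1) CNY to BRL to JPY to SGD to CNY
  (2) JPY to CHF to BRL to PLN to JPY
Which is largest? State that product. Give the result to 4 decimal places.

1.2089

(1) 0.8844 × 30.289 × 0.0091821 × 4.6953 = 1.15489
(2) 0.0053792 × 7.002 × 0.82149 × 39.072 = 1.20895
Highest is cycle (2) at 1.2089 (>1, arbitrage).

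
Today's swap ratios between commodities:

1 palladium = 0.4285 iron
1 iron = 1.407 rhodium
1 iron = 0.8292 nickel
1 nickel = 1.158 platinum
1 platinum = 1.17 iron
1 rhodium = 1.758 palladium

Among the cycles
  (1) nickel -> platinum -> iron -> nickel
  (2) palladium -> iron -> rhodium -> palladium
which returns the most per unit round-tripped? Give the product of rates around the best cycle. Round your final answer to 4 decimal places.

(1) 1.158 × 1.17 × 0.8292 = 1.12345
(2) 0.4285 × 1.407 × 1.758 = 1.05990
Highest is cycle (1) at 1.1234 (>1, arbitrage).

1.1234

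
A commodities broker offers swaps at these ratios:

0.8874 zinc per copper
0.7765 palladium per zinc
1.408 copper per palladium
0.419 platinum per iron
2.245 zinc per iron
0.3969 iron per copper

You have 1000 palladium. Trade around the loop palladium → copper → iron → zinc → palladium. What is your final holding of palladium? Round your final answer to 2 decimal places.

974.19

1000 palladium × 1.408 = 1408 copper
1408 copper × 0.3969 = 558.8352 iron
558.8352 iron × 2.245 = 1254.585024 zinc
1254.585024 zinc × 0.7765 = 974.185271136 palladium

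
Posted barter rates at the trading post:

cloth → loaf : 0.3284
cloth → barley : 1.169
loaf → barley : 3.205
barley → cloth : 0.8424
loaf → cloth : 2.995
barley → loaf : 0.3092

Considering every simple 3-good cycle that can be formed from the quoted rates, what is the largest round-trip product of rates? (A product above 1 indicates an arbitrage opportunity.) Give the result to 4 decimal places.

cloth→barley→loaf→cloth: 1.169 × 0.3092 × 2.995 = 1.08256
cloth→loaf→barley→cloth: 0.3284 × 3.205 × 0.8424 = 0.88664
Maximum is cloth→barley→loaf→cloth at 1.0826; arbitrage exists.

1.0826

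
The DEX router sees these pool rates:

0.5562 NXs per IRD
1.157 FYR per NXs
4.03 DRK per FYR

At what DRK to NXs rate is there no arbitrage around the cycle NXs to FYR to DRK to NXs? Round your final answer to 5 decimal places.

Known legs of the cycle: 1.157 × 4.03 = 4.66271
For no arbitrage the full-cycle product must be 1, so the missing rate is 1 / 4.66271 ≈ 0.2144676.

0.21447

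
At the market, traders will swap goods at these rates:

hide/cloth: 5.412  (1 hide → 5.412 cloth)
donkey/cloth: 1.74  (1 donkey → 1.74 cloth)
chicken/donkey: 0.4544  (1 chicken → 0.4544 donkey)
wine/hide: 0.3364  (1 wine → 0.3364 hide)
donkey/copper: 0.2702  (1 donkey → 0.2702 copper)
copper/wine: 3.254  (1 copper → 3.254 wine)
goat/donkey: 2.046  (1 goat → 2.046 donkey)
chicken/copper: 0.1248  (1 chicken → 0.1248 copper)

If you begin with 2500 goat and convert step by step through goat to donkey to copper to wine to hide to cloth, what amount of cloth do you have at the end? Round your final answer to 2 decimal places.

8187.71

2500 goat × 2.046 = 5115 donkey
5115 donkey × 0.2702 = 1382.073 copper
1382.073 copper × 3.254 = 4497.265542 wine
4497.265542 wine × 0.3364 = 1512.8801283288 hide
1512.8801283288 hide × 5.412 = 8187.7072545154656 cloth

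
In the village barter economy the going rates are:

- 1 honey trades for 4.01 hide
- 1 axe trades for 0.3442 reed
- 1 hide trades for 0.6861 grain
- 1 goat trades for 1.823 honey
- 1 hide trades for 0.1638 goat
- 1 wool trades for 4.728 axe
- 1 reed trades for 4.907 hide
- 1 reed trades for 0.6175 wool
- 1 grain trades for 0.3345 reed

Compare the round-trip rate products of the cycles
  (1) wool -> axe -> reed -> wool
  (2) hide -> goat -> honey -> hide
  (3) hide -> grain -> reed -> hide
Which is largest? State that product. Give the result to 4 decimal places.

(1) 4.728 × 0.3442 × 0.6175 = 1.00491
(2) 0.1638 × 1.823 × 4.01 = 1.19742
(3) 0.6861 × 0.3345 × 4.907 = 1.12616
Highest is cycle (2) at 1.1974 (>1, arbitrage).

1.1974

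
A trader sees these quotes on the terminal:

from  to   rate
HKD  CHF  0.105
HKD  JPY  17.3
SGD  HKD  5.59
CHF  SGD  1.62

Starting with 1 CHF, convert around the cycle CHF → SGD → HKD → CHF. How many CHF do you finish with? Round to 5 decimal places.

0.95086

1 CHF × 1.62 = 1.62 SGD
1.62 SGD × 5.59 = 9.0558 HKD
9.0558 HKD × 0.105 = 0.950859 CHF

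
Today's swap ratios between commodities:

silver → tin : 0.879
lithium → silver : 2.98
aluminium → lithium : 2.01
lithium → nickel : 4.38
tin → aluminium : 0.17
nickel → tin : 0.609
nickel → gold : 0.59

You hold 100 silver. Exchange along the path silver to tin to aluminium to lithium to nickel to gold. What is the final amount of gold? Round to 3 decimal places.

77.618

100 silver × 0.879 = 87.9 tin
87.9 tin × 0.17 = 14.943 aluminium
14.943 aluminium × 2.01 = 30.03543 lithium
30.03543 lithium × 4.38 = 131.5551834 nickel
131.5551834 nickel × 0.59 = 77.617558206 gold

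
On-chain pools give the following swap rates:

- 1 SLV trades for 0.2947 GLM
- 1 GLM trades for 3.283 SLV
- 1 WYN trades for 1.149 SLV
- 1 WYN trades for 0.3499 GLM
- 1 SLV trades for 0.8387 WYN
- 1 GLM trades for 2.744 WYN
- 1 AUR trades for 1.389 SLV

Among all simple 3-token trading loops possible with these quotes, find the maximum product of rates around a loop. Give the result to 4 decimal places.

WYN→GLM→SLV→WYN: 0.3499 × 3.283 × 0.8387 = 0.96343
WYN→SLV→GLM→WYN: 1.149 × 0.2947 × 2.744 = 0.92915
Maximum is WYN→GLM→SLV→WYN at 0.9634; no arbitrage — every cycle loses value.

0.9634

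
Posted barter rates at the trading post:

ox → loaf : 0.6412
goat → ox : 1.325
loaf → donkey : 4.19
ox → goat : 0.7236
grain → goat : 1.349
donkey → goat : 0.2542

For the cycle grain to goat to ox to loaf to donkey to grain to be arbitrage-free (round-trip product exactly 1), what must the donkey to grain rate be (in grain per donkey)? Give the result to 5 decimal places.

0.20824

Known legs of the cycle: 1.349 × 1.325 × 0.6412 × 4.19 = 4.8021460529
For no arbitrage the full-cycle product must be 1, so the missing rate is 1 / 4.8021460529 ≈ 0.2082402.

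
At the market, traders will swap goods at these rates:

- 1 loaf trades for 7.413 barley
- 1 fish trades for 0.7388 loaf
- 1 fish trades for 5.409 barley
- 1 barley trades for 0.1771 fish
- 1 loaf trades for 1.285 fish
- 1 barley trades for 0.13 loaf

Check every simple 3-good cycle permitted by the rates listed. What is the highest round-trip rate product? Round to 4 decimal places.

barley→fish→loaf→barley: 0.1771 × 0.7388 × 7.413 = 0.96993
barley→loaf→fish→barley: 0.13 × 1.285 × 5.409 = 0.90357
Maximum is barley→fish→loaf→barley at 0.9699; no arbitrage — every cycle loses value.

0.9699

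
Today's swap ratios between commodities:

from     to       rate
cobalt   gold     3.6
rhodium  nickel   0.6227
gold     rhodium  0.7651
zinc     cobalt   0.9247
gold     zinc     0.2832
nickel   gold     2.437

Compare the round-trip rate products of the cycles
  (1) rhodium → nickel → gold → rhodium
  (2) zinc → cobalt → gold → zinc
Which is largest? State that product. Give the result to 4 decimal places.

(1) 0.6227 × 2.437 × 0.7651 = 1.16105
(2) 0.9247 × 3.6 × 0.2832 = 0.94275
Highest is cycle (1) at 1.1611 (>1, arbitrage).

1.1611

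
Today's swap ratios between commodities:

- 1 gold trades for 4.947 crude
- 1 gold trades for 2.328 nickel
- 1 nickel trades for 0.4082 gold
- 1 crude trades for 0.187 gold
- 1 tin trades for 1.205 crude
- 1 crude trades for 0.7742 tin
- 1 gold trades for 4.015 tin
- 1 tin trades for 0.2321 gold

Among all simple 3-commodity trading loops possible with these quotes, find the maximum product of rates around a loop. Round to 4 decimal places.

0.9047

gold→tin→crude→gold: 4.015 × 1.205 × 0.187 = 0.90472
gold→crude→tin→gold: 4.947 × 0.7742 × 0.2321 = 0.88894
Maximum is gold→tin→crude→gold at 0.9047; no arbitrage — every cycle loses value.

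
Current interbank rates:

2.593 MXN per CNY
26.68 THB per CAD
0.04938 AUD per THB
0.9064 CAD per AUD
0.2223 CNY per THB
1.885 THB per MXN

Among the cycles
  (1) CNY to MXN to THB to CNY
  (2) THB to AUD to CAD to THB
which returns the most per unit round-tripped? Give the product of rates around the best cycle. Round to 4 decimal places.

1.1941

(1) 2.593 × 1.885 × 0.2223 = 1.08656
(2) 0.04938 × 0.9064 × 26.68 = 1.19414
Highest is cycle (2) at 1.1941 (>1, arbitrage).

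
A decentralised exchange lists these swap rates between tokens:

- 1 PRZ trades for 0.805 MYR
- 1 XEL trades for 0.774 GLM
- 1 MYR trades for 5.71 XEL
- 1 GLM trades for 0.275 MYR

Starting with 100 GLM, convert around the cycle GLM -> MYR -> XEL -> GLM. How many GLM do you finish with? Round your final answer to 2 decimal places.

121.54

100 GLM × 0.275 = 27.5 MYR
27.5 MYR × 5.71 = 157.025 XEL
157.025 XEL × 0.774 = 121.53735 GLM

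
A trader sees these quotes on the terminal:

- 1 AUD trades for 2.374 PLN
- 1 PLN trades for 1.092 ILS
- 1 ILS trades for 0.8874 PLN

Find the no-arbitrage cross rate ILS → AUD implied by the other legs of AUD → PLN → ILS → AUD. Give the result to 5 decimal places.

0.38574

Known legs of the cycle: 2.374 × 1.092 = 2.592408
For no arbitrage the full-cycle product must be 1, so the missing rate is 1 / 2.592408 ≈ 0.3857418.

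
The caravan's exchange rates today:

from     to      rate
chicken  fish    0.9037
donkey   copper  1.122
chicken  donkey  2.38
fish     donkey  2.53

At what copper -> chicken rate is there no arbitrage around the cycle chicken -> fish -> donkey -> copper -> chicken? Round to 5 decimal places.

0.38982

Known legs of the cycle: 0.9037 × 2.53 × 1.122 = 2.565297042
For no arbitrage the full-cycle product must be 1, so the missing rate is 1 / 2.565297042 ≈ 0.3898184.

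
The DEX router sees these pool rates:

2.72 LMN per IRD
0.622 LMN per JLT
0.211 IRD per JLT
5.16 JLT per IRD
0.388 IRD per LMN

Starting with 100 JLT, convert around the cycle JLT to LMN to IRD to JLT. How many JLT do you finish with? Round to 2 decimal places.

124.53

100 JLT × 0.622 = 62.2 LMN
62.2 LMN × 0.388 = 24.1336 IRD
24.1336 IRD × 5.16 = 124.529376 JLT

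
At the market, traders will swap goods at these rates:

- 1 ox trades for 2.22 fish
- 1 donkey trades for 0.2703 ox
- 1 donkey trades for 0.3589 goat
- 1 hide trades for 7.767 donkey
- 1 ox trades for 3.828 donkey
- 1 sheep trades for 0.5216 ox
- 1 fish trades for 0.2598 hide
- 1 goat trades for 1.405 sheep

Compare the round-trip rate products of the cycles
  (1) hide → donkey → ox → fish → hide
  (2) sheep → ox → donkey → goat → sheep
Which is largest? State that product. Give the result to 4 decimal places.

(1) 7.767 × 0.2703 × 2.22 × 0.2598 = 1.21085
(2) 0.5216 × 3.828 × 0.3589 × 1.405 = 1.00684
Highest is cycle (1) at 1.2109 (>1, arbitrage).

1.2109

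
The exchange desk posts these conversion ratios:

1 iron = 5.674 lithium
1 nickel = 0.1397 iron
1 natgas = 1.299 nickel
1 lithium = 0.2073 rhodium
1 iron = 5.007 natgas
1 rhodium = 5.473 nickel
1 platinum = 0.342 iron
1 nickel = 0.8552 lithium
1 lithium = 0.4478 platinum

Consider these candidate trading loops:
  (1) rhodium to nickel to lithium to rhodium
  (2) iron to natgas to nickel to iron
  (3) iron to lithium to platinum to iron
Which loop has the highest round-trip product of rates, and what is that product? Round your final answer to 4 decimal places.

0.9703

(1) 5.473 × 0.8552 × 0.2073 = 0.97027
(2) 5.007 × 1.299 × 0.1397 = 0.90862
(3) 5.674 × 0.4478 × 0.342 = 0.86896
Highest is cycle (1) at 0.9703 (≤1, no arbitrage).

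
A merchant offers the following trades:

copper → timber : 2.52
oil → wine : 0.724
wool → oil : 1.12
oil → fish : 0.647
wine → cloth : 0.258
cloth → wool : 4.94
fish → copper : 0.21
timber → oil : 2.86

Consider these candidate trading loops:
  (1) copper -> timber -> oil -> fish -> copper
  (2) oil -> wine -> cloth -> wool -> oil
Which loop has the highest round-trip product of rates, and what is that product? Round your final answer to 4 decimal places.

1.0335

(1) 2.52 × 2.86 × 0.647 × 0.21 = 0.97924
(2) 0.724 × 0.258 × 4.94 × 1.12 = 1.03348
Highest is cycle (2) at 1.0335 (>1, arbitrage).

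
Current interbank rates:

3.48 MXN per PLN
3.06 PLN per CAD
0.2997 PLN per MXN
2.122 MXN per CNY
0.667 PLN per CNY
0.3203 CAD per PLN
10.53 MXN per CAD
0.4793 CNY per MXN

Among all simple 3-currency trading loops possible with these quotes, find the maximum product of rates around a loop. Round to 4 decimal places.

1.1125

MXN→CNY→PLN→MXN: 0.4793 × 0.667 × 3.48 = 1.11253
MXN→PLN→CAD→MXN: 0.2997 × 0.3203 × 10.53 = 1.01082
Maximum is MXN→CNY→PLN→MXN at 1.1125; arbitrage exists.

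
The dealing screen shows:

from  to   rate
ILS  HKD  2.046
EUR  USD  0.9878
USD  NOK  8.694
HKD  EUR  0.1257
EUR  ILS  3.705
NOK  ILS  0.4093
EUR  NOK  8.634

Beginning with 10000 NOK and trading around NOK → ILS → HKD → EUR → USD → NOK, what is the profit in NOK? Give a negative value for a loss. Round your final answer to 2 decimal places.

-959.94

10000 NOK × 0.4093 = 4093 ILS
4093 ILS × 2.046 = 8374.278 HKD
8374.278 HKD × 0.1257 = 1052.6467446 EUR
1052.6467446 EUR × 0.9878 = 1039.80445431588 USD
1039.80445431588 USD × 8.694 = 9040.05992582226072 NOK
Net change: 9040.05992582226072 − 10000 = -959.94007417773928 NOK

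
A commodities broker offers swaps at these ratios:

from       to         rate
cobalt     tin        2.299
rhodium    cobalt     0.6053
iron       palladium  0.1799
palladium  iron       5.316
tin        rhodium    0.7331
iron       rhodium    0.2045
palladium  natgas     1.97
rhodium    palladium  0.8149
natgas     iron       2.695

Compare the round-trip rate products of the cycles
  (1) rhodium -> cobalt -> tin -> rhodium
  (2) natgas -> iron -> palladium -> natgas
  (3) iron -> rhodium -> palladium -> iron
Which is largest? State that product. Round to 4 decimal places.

(1) 0.6053 × 2.299 × 0.7331 = 1.02017
(2) 2.695 × 0.1799 × 1.97 = 0.95512
(3) 0.2045 × 0.8149 × 5.316 = 0.88590
Highest is cycle (1) at 1.0202 (>1, arbitrage).

1.0202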